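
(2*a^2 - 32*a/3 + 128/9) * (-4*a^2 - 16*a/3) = -8*a^4 + 32*a^3 - 2048*a/27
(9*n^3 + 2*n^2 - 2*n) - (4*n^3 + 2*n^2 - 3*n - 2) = 5*n^3 + n + 2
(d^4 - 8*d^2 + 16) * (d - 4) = d^5 - 4*d^4 - 8*d^3 + 32*d^2 + 16*d - 64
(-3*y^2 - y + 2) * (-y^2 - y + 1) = 3*y^4 + 4*y^3 - 4*y^2 - 3*y + 2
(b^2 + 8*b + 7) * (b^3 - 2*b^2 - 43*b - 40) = b^5 + 6*b^4 - 52*b^3 - 398*b^2 - 621*b - 280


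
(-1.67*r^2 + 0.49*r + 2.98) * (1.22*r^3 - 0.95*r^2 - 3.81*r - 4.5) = -2.0374*r^5 + 2.1843*r^4 + 9.5328*r^3 + 2.8171*r^2 - 13.5588*r - 13.41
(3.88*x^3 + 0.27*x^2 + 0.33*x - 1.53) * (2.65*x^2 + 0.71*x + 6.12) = 10.282*x^5 + 3.4703*x^4 + 24.8118*x^3 - 2.1678*x^2 + 0.9333*x - 9.3636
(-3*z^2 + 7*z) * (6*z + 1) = -18*z^3 + 39*z^2 + 7*z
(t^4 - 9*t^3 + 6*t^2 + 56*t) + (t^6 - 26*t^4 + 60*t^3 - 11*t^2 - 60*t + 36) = t^6 - 25*t^4 + 51*t^3 - 5*t^2 - 4*t + 36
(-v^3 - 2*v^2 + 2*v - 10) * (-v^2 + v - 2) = v^5 + v^4 - 2*v^3 + 16*v^2 - 14*v + 20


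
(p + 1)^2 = p^2 + 2*p + 1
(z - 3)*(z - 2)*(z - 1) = z^3 - 6*z^2 + 11*z - 6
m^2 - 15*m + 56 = (m - 8)*(m - 7)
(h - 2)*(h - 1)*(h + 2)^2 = h^4 + h^3 - 6*h^2 - 4*h + 8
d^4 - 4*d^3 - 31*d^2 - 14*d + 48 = (d - 8)*(d - 1)*(d + 2)*(d + 3)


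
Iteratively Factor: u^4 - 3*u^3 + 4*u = (u - 2)*(u^3 - u^2 - 2*u) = (u - 2)^2*(u^2 + u) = (u - 2)^2*(u + 1)*(u)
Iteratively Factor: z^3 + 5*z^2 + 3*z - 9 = (z + 3)*(z^2 + 2*z - 3) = (z - 1)*(z + 3)*(z + 3)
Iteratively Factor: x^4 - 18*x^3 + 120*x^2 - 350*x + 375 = (x - 5)*(x^3 - 13*x^2 + 55*x - 75) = (x - 5)^2*(x^2 - 8*x + 15) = (x - 5)^3*(x - 3)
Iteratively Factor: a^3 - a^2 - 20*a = (a - 5)*(a^2 + 4*a) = (a - 5)*(a + 4)*(a)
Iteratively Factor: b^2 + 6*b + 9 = (b + 3)*(b + 3)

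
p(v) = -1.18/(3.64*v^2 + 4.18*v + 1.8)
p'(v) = -1.18*(-7.28*v - 4.18)/(3.64*v^2 + 4.18*v + 1.8)^2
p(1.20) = -0.10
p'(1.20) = 0.10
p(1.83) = -0.05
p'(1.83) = 0.04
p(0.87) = -0.14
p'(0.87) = 0.18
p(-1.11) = -0.72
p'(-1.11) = -1.70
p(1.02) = -0.12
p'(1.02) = 0.14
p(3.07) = -0.02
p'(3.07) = 0.01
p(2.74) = -0.03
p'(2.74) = 0.02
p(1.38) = -0.08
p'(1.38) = 0.08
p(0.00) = -0.66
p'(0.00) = 1.52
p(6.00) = -0.01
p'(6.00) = 0.00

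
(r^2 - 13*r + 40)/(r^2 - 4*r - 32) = (r - 5)/(r + 4)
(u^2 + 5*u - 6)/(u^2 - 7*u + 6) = (u + 6)/(u - 6)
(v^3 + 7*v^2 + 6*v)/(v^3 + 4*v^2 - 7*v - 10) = v*(v + 6)/(v^2 + 3*v - 10)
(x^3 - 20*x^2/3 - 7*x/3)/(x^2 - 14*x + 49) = x*(3*x + 1)/(3*(x - 7))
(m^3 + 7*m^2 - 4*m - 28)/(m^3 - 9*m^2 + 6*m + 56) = (m^2 + 5*m - 14)/(m^2 - 11*m + 28)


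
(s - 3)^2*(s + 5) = s^3 - s^2 - 21*s + 45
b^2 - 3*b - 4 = (b - 4)*(b + 1)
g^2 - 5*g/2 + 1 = (g - 2)*(g - 1/2)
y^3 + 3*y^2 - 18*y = y*(y - 3)*(y + 6)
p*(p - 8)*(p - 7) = p^3 - 15*p^2 + 56*p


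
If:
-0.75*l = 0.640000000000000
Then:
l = -0.85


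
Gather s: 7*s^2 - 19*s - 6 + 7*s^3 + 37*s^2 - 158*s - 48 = 7*s^3 + 44*s^2 - 177*s - 54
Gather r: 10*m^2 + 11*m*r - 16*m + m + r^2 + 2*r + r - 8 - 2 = 10*m^2 - 15*m + r^2 + r*(11*m + 3) - 10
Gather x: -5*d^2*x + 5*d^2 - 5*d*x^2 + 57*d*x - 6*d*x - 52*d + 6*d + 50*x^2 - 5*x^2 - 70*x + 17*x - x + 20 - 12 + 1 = 5*d^2 - 46*d + x^2*(45 - 5*d) + x*(-5*d^2 + 51*d - 54) + 9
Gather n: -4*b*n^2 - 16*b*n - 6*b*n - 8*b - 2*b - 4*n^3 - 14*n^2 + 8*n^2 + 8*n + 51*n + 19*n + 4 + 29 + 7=-10*b - 4*n^3 + n^2*(-4*b - 6) + n*(78 - 22*b) + 40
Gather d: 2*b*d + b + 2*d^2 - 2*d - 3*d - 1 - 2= b + 2*d^2 + d*(2*b - 5) - 3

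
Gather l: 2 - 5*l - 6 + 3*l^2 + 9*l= 3*l^2 + 4*l - 4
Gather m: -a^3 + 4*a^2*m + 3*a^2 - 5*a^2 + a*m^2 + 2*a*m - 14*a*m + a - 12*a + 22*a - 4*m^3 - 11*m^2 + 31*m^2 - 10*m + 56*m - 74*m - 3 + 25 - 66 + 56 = -a^3 - 2*a^2 + 11*a - 4*m^3 + m^2*(a + 20) + m*(4*a^2 - 12*a - 28) + 12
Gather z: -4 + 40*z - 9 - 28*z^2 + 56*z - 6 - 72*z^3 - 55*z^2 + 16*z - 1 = -72*z^3 - 83*z^2 + 112*z - 20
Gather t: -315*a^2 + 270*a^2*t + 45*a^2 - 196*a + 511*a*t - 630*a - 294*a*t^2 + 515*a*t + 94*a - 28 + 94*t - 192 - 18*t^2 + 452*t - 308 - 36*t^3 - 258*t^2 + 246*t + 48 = -270*a^2 - 732*a - 36*t^3 + t^2*(-294*a - 276) + t*(270*a^2 + 1026*a + 792) - 480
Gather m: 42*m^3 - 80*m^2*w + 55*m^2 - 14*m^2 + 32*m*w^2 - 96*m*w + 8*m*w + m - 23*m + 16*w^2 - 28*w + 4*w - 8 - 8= 42*m^3 + m^2*(41 - 80*w) + m*(32*w^2 - 88*w - 22) + 16*w^2 - 24*w - 16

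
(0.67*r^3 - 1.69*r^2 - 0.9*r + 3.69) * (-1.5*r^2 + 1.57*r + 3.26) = -1.005*r^5 + 3.5869*r^4 + 0.8809*r^3 - 12.4574*r^2 + 2.8593*r + 12.0294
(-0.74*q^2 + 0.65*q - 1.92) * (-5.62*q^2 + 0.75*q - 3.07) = 4.1588*q^4 - 4.208*q^3 + 13.5497*q^2 - 3.4355*q + 5.8944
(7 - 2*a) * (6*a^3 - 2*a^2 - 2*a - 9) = -12*a^4 + 46*a^3 - 10*a^2 + 4*a - 63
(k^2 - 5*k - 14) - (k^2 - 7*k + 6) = 2*k - 20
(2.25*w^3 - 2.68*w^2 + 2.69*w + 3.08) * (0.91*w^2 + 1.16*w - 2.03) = 2.0475*w^5 + 0.1712*w^4 - 5.2284*w^3 + 11.3636*w^2 - 1.8879*w - 6.2524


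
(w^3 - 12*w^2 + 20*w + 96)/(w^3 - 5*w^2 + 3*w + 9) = (w^3 - 12*w^2 + 20*w + 96)/(w^3 - 5*w^2 + 3*w + 9)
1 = 1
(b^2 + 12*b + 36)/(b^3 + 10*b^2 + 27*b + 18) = (b + 6)/(b^2 + 4*b + 3)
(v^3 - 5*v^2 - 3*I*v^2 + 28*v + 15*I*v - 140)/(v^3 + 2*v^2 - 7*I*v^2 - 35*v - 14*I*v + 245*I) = (v + 4*I)/(v + 7)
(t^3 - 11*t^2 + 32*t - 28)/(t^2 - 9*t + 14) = t - 2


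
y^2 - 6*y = y*(y - 6)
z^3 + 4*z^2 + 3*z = z*(z + 1)*(z + 3)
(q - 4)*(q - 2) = q^2 - 6*q + 8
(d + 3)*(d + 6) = d^2 + 9*d + 18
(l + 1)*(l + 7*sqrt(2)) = l^2 + l + 7*sqrt(2)*l + 7*sqrt(2)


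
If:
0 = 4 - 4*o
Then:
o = 1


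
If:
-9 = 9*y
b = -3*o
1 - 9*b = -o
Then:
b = 3/28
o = -1/28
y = -1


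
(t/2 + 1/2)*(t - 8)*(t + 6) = t^3/2 - t^2/2 - 25*t - 24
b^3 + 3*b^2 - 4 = (b - 1)*(b + 2)^2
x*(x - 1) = x^2 - x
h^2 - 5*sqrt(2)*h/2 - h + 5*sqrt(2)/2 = (h - 1)*(h - 5*sqrt(2)/2)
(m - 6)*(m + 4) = m^2 - 2*m - 24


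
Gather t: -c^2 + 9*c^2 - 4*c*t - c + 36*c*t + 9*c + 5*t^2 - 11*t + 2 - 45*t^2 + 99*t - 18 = 8*c^2 + 8*c - 40*t^2 + t*(32*c + 88) - 16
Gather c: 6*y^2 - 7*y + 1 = 6*y^2 - 7*y + 1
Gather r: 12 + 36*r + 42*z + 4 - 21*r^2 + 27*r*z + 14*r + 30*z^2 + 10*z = -21*r^2 + r*(27*z + 50) + 30*z^2 + 52*z + 16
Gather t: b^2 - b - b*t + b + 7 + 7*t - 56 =b^2 + t*(7 - b) - 49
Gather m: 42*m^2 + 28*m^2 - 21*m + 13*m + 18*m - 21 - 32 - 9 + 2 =70*m^2 + 10*m - 60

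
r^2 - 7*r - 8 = (r - 8)*(r + 1)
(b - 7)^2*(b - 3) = b^3 - 17*b^2 + 91*b - 147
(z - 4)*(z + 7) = z^2 + 3*z - 28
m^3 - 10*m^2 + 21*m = m*(m - 7)*(m - 3)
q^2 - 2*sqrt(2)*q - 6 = (q - 3*sqrt(2))*(q + sqrt(2))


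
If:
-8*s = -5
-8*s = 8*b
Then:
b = -5/8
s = 5/8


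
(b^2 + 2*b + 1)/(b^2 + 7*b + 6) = (b + 1)/(b + 6)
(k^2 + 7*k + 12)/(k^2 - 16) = (k + 3)/(k - 4)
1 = 1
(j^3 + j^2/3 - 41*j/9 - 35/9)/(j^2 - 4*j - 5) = (9*j^2 - 6*j - 35)/(9*(j - 5))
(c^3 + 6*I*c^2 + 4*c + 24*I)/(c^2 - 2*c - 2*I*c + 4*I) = (c^2 + 8*I*c - 12)/(c - 2)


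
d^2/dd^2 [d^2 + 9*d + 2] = 2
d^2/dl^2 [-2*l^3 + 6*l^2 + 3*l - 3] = 12 - 12*l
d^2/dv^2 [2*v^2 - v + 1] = 4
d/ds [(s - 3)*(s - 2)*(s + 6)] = 3*s^2 + 2*s - 24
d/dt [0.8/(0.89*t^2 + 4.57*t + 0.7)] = (-1.424*t - 3.656)/(0.89*t^2 + 4.57*t + 0.7)^2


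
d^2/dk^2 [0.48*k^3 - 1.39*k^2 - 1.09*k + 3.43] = 2.88*k - 2.78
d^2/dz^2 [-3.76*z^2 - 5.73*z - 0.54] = -7.52000000000000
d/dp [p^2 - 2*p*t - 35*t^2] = 2*p - 2*t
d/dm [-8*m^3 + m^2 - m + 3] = -24*m^2 + 2*m - 1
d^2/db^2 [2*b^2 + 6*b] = 4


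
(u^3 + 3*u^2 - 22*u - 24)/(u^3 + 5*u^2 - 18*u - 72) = (u + 1)/(u + 3)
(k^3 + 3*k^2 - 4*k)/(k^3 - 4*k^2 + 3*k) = (k + 4)/(k - 3)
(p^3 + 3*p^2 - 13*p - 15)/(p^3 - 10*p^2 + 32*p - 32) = (p^3 + 3*p^2 - 13*p - 15)/(p^3 - 10*p^2 + 32*p - 32)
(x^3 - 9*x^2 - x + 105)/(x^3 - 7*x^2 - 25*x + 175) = (x + 3)/(x + 5)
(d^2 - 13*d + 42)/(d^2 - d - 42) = (d - 6)/(d + 6)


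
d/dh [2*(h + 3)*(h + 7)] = 4*h + 20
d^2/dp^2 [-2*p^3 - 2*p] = -12*p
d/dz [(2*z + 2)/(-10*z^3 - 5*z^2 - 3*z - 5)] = 2*(20*z^3 + 35*z^2 + 10*z - 2)/(100*z^6 + 100*z^5 + 85*z^4 + 130*z^3 + 59*z^2 + 30*z + 25)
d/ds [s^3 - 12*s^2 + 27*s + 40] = 3*s^2 - 24*s + 27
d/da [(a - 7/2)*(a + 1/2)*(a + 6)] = 3*a^2 + 6*a - 79/4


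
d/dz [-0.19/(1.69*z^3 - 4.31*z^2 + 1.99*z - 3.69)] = (0.9633*z^2 - 1.6378*z + 0.3781)/(1.69*z^3 - 4.31*z^2 + 1.99*z - 3.69)^2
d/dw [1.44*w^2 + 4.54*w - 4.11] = 2.88*w + 4.54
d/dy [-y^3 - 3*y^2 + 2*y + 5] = -3*y^2 - 6*y + 2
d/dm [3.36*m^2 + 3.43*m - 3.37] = 6.72*m + 3.43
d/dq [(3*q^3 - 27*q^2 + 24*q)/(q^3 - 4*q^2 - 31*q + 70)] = 3*(5*q^4 - 78*q^3 + 521*q^2 - 1260*q + 560)/(q^6 - 8*q^5 - 46*q^4 + 388*q^3 + 401*q^2 - 4340*q + 4900)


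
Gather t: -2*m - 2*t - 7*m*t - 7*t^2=-2*m - 7*t^2 + t*(-7*m - 2)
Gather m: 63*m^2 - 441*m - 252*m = 63*m^2 - 693*m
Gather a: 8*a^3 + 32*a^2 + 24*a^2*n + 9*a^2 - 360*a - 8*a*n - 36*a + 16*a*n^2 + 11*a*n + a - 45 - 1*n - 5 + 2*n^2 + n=8*a^3 + a^2*(24*n + 41) + a*(16*n^2 + 3*n - 395) + 2*n^2 - 50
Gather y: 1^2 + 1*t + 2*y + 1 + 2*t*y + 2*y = t + y*(2*t + 4) + 2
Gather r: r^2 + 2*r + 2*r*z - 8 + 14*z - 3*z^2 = r^2 + r*(2*z + 2) - 3*z^2 + 14*z - 8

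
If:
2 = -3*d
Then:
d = -2/3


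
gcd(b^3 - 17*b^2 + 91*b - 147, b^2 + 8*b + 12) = 1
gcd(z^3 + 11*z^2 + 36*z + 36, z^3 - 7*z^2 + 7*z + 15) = 1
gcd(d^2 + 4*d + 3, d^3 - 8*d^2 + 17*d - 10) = 1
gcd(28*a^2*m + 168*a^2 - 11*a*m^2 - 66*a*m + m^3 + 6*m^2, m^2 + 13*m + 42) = m + 6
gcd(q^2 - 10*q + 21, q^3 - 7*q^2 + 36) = q - 3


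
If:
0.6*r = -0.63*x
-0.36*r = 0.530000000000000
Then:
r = -1.47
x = 1.40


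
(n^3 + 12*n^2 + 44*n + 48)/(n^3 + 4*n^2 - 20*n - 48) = (n + 4)/(n - 4)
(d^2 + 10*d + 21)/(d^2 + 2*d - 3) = (d + 7)/(d - 1)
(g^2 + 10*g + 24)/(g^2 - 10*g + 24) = (g^2 + 10*g + 24)/(g^2 - 10*g + 24)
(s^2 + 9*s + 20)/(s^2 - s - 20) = (s + 5)/(s - 5)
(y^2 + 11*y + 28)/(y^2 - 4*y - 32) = (y + 7)/(y - 8)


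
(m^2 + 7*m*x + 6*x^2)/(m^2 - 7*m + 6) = (m^2 + 7*m*x + 6*x^2)/(m^2 - 7*m + 6)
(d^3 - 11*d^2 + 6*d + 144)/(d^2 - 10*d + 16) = (d^2 - 3*d - 18)/(d - 2)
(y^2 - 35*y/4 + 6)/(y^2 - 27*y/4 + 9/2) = (y - 8)/(y - 6)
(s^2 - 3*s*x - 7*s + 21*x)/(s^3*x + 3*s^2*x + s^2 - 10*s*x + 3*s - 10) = (s^2 - 3*s*x - 7*s + 21*x)/(s^3*x + 3*s^2*x + s^2 - 10*s*x + 3*s - 10)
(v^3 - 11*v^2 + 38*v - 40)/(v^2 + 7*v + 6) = (v^3 - 11*v^2 + 38*v - 40)/(v^2 + 7*v + 6)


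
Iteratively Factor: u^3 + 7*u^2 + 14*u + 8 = (u + 4)*(u^2 + 3*u + 2) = (u + 1)*(u + 4)*(u + 2)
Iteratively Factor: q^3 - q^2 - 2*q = (q)*(q^2 - q - 2) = q*(q - 2)*(q + 1)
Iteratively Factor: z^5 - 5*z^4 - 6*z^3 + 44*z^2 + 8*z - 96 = (z - 2)*(z^4 - 3*z^3 - 12*z^2 + 20*z + 48) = (z - 2)*(z + 2)*(z^3 - 5*z^2 - 2*z + 24) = (z - 3)*(z - 2)*(z + 2)*(z^2 - 2*z - 8) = (z - 4)*(z - 3)*(z - 2)*(z + 2)*(z + 2)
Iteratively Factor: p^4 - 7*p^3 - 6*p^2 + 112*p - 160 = (p + 4)*(p^3 - 11*p^2 + 38*p - 40) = (p - 2)*(p + 4)*(p^2 - 9*p + 20) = (p - 4)*(p - 2)*(p + 4)*(p - 5)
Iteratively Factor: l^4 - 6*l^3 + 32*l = (l - 4)*(l^3 - 2*l^2 - 8*l) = l*(l - 4)*(l^2 - 2*l - 8) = l*(l - 4)*(l + 2)*(l - 4)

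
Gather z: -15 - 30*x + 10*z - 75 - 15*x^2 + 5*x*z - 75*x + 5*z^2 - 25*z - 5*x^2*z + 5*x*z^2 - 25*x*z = -15*x^2 - 105*x + z^2*(5*x + 5) + z*(-5*x^2 - 20*x - 15) - 90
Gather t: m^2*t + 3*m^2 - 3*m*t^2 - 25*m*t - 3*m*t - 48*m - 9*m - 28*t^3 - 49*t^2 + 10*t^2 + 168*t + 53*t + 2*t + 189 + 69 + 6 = 3*m^2 - 57*m - 28*t^3 + t^2*(-3*m - 39) + t*(m^2 - 28*m + 223) + 264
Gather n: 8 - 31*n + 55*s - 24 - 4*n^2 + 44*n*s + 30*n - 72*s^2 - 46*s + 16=-4*n^2 + n*(44*s - 1) - 72*s^2 + 9*s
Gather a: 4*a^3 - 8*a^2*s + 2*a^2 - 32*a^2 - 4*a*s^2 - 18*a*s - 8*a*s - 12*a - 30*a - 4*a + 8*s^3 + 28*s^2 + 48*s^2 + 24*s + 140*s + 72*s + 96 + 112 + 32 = 4*a^3 + a^2*(-8*s - 30) + a*(-4*s^2 - 26*s - 46) + 8*s^3 + 76*s^2 + 236*s + 240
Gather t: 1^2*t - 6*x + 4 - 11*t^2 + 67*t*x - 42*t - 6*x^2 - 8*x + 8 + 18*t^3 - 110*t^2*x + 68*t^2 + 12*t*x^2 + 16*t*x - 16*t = 18*t^3 + t^2*(57 - 110*x) + t*(12*x^2 + 83*x - 57) - 6*x^2 - 14*x + 12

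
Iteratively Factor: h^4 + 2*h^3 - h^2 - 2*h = (h + 1)*(h^3 + h^2 - 2*h) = (h - 1)*(h + 1)*(h^2 + 2*h) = h*(h - 1)*(h + 1)*(h + 2)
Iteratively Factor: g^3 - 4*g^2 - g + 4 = (g + 1)*(g^2 - 5*g + 4) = (g - 4)*(g + 1)*(g - 1)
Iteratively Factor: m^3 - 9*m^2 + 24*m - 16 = (m - 4)*(m^2 - 5*m + 4) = (m - 4)*(m - 1)*(m - 4)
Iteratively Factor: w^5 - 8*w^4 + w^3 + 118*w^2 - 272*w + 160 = (w - 1)*(w^4 - 7*w^3 - 6*w^2 + 112*w - 160) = (w - 2)*(w - 1)*(w^3 - 5*w^2 - 16*w + 80) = (w - 5)*(w - 2)*(w - 1)*(w^2 - 16) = (w - 5)*(w - 4)*(w - 2)*(w - 1)*(w + 4)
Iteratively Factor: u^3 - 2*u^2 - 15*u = (u - 5)*(u^2 + 3*u) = u*(u - 5)*(u + 3)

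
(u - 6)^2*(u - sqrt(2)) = u^3 - 12*u^2 - sqrt(2)*u^2 + 12*sqrt(2)*u + 36*u - 36*sqrt(2)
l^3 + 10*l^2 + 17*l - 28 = (l - 1)*(l + 4)*(l + 7)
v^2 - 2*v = v*(v - 2)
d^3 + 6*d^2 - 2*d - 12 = (d + 6)*(d - sqrt(2))*(d + sqrt(2))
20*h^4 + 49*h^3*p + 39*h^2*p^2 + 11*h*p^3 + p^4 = (h + p)^2*(4*h + p)*(5*h + p)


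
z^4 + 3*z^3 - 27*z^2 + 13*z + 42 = (z - 3)*(z - 2)*(z + 1)*(z + 7)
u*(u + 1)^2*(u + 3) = u^4 + 5*u^3 + 7*u^2 + 3*u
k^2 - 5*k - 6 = (k - 6)*(k + 1)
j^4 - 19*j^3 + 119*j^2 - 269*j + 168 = (j - 8)*(j - 7)*(j - 3)*(j - 1)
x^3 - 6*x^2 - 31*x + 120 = (x - 8)*(x - 3)*(x + 5)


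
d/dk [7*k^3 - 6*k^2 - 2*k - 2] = 21*k^2 - 12*k - 2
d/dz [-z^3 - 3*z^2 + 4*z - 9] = -3*z^2 - 6*z + 4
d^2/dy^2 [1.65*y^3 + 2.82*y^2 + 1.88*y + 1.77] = 9.9*y + 5.64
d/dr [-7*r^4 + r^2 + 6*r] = -28*r^3 + 2*r + 6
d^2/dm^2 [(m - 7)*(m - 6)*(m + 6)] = 6*m - 14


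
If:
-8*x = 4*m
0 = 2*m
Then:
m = 0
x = 0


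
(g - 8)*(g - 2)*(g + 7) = g^3 - 3*g^2 - 54*g + 112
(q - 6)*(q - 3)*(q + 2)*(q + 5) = q^4 - 2*q^3 - 35*q^2 + 36*q + 180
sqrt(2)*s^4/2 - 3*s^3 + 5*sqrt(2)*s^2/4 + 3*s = s*(s - 2*sqrt(2))*(s - 3*sqrt(2)/2)*(sqrt(2)*s/2 + 1/2)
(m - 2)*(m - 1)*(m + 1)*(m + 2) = m^4 - 5*m^2 + 4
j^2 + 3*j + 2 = (j + 1)*(j + 2)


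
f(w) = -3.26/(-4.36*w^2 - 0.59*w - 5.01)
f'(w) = -3.26*(8.72*w + 0.59)/(-4.36*w^2 - 0.59*w - 5.01)^2 = (-28.4272*w - 1.9234)/(4.36*w^2 + 0.59*w + 5.01)^2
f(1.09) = 0.30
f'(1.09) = -0.28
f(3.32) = 0.06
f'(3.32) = -0.03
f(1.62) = 0.19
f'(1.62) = -0.16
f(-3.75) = 0.05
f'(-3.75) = 0.03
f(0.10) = 0.64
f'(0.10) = -0.18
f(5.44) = 0.02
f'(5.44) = -0.01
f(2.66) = 0.09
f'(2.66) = -0.06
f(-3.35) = 0.06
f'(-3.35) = 0.03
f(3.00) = 0.07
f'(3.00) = -0.04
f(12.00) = 0.01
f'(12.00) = -0.00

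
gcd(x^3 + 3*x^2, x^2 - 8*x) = x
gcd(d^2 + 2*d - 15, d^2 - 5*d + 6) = d - 3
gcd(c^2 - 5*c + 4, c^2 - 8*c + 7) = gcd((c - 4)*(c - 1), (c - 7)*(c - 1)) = c - 1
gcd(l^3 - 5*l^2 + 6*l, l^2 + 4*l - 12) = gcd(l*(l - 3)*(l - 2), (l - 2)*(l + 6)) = l - 2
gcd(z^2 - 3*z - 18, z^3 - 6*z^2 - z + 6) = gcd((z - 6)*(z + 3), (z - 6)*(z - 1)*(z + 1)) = z - 6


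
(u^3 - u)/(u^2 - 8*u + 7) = u*(u + 1)/(u - 7)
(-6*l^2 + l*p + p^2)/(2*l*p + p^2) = (-6*l^2 + l*p + p^2)/(p*(2*l + p))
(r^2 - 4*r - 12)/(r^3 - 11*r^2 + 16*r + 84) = 1/(r - 7)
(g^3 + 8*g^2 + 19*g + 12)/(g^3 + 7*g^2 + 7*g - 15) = (g^2 + 5*g + 4)/(g^2 + 4*g - 5)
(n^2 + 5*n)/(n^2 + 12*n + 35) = n/(n + 7)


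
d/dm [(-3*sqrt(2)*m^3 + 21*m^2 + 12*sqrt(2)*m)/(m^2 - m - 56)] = 3*(-m*(2*m - 1)*(-sqrt(2)*m^2 + 7*m + 4*sqrt(2)) + (-m^2 + m + 56)*(3*sqrt(2)*m^2 - 14*m - 4*sqrt(2)))/(-m^2 + m + 56)^2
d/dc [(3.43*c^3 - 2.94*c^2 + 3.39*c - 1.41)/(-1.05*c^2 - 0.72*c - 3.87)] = (-3.6015*c^4 - 4.9392*c^3 - 34.146*c^2 + 19.7946*c - 14.1345)/(1.1025*c^4 + 1.512*c^3 + 8.6454*c^2 + 5.5728*c + 14.9769)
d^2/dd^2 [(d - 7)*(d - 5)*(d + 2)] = 6*d - 20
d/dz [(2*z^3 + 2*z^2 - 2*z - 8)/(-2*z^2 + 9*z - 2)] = 2*(-2*z^4 + 18*z^3 + z^2 - 20*z + 38)/(4*z^4 - 36*z^3 + 89*z^2 - 36*z + 4)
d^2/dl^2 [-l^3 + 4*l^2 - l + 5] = 8 - 6*l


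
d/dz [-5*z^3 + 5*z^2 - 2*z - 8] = -15*z^2 + 10*z - 2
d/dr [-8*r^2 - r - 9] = -16*r - 1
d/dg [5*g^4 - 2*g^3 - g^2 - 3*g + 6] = 20*g^3 - 6*g^2 - 2*g - 3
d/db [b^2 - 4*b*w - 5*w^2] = 2*b - 4*w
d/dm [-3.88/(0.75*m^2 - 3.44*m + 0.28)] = (5.82*m - 13.3472)/(0.75*m^2 - 3.44*m + 0.28)^2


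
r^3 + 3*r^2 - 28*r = r*(r - 4)*(r + 7)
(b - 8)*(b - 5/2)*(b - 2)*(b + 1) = b^4 - 23*b^3/2 + 57*b^2/2 + b - 40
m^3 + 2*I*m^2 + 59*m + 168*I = (m - 8*I)*(m + 3*I)*(m + 7*I)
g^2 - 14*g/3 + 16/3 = (g - 8/3)*(g - 2)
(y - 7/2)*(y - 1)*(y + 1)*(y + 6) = y^4 + 5*y^3/2 - 22*y^2 - 5*y/2 + 21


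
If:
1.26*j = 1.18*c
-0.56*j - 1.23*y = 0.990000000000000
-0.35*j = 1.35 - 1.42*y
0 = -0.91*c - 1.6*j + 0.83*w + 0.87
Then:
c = -2.67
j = -2.50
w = -8.80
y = 0.33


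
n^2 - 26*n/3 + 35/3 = (n - 7)*(n - 5/3)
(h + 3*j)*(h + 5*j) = h^2 + 8*h*j + 15*j^2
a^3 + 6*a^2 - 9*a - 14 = (a - 2)*(a + 1)*(a + 7)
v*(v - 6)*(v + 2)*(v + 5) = v^4 + v^3 - 32*v^2 - 60*v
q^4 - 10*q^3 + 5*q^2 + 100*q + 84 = (q - 7)*(q - 6)*(q + 1)*(q + 2)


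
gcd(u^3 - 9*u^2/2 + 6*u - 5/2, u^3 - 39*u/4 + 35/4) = u^2 - 7*u/2 + 5/2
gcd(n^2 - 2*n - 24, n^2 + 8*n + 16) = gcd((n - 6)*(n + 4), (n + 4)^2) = n + 4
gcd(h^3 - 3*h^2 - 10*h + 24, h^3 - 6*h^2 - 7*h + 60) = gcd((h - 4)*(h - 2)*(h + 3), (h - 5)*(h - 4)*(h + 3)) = h^2 - h - 12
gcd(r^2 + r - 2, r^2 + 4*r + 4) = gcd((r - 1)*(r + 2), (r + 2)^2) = r + 2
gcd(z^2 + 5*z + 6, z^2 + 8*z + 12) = z + 2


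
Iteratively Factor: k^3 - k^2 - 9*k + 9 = (k - 3)*(k^2 + 2*k - 3) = (k - 3)*(k - 1)*(k + 3)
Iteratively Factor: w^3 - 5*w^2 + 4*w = (w - 1)*(w^2 - 4*w) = (w - 4)*(w - 1)*(w)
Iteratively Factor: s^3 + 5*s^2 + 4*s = (s)*(s^2 + 5*s + 4) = s*(s + 1)*(s + 4)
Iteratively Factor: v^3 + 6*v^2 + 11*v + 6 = (v + 3)*(v^2 + 3*v + 2) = (v + 1)*(v + 3)*(v + 2)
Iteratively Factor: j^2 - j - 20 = (j - 5)*(j + 4)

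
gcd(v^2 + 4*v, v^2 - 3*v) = v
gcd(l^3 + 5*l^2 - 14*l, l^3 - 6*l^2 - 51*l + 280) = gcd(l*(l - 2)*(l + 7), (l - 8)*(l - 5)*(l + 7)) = l + 7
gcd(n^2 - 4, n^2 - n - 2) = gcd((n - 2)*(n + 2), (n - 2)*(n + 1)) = n - 2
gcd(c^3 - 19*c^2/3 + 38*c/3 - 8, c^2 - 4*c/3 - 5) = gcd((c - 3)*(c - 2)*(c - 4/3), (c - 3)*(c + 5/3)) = c - 3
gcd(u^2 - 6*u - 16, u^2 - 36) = 1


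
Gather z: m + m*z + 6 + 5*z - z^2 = m - z^2 + z*(m + 5) + 6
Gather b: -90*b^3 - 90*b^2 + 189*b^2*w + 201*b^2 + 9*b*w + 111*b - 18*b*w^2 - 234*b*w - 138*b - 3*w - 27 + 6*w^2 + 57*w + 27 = -90*b^3 + b^2*(189*w + 111) + b*(-18*w^2 - 225*w - 27) + 6*w^2 + 54*w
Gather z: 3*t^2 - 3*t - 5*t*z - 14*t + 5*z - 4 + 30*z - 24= 3*t^2 - 17*t + z*(35 - 5*t) - 28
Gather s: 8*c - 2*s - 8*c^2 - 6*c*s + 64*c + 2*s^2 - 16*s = -8*c^2 + 72*c + 2*s^2 + s*(-6*c - 18)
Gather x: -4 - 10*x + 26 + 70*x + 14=60*x + 36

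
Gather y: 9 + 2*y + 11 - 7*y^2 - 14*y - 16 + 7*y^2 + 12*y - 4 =0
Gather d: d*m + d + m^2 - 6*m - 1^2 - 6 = d*(m + 1) + m^2 - 6*m - 7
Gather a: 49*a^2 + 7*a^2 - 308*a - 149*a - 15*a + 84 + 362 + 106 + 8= 56*a^2 - 472*a + 560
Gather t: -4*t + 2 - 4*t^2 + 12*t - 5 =-4*t^2 + 8*t - 3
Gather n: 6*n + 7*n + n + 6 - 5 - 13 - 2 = 14*n - 14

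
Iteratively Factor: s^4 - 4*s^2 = (s)*(s^3 - 4*s) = s*(s - 2)*(s^2 + 2*s) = s*(s - 2)*(s + 2)*(s)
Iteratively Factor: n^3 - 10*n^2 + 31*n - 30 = (n - 5)*(n^2 - 5*n + 6) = (n - 5)*(n - 2)*(n - 3)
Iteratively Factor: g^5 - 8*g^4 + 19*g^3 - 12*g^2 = (g)*(g^4 - 8*g^3 + 19*g^2 - 12*g) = g^2*(g^3 - 8*g^2 + 19*g - 12) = g^2*(g - 3)*(g^2 - 5*g + 4) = g^2*(g - 4)*(g - 3)*(g - 1)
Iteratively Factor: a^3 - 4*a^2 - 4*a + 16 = (a - 4)*(a^2 - 4) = (a - 4)*(a - 2)*(a + 2)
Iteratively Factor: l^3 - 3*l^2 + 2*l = (l - 1)*(l^2 - 2*l) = (l - 2)*(l - 1)*(l)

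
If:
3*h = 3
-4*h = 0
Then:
No Solution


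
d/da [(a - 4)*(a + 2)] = 2*a - 2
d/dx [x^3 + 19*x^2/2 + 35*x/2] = 3*x^2 + 19*x + 35/2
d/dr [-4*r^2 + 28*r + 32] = 28 - 8*r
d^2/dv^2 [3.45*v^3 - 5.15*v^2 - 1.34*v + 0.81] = 20.7*v - 10.3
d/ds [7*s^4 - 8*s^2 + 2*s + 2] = 28*s^3 - 16*s + 2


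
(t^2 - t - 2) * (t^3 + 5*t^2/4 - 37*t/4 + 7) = t^5 + t^4/4 - 25*t^3/2 + 55*t^2/4 + 23*t/2 - 14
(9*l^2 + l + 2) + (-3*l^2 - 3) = 6*l^2 + l - 1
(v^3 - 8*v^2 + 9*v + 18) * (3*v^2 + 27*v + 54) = 3*v^5 + 3*v^4 - 135*v^3 - 135*v^2 + 972*v + 972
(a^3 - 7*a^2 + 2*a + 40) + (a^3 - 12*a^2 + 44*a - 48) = 2*a^3 - 19*a^2 + 46*a - 8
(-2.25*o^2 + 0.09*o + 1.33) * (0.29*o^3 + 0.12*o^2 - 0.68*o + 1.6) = -0.6525*o^5 - 0.2439*o^4 + 1.9265*o^3 - 3.5016*o^2 - 0.7604*o + 2.128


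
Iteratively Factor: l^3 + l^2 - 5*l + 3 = (l - 1)*(l^2 + 2*l - 3) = (l - 1)^2*(l + 3)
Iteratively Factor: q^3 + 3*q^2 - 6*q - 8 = (q + 1)*(q^2 + 2*q - 8) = (q + 1)*(q + 4)*(q - 2)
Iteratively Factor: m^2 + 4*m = (m + 4)*(m)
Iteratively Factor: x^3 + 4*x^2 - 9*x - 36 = (x + 3)*(x^2 + x - 12) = (x - 3)*(x + 3)*(x + 4)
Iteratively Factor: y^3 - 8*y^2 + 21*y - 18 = (y - 3)*(y^2 - 5*y + 6) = (y - 3)^2*(y - 2)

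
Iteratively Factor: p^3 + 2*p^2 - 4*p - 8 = (p + 2)*(p^2 - 4) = (p + 2)^2*(p - 2)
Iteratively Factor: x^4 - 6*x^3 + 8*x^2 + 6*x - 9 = (x + 1)*(x^3 - 7*x^2 + 15*x - 9) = (x - 1)*(x + 1)*(x^2 - 6*x + 9) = (x - 3)*(x - 1)*(x + 1)*(x - 3)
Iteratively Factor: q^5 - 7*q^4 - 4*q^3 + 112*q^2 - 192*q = (q + 4)*(q^4 - 11*q^3 + 40*q^2 - 48*q) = (q - 4)*(q + 4)*(q^3 - 7*q^2 + 12*q) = q*(q - 4)*(q + 4)*(q^2 - 7*q + 12) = q*(q - 4)^2*(q + 4)*(q - 3)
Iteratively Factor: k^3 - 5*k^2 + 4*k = (k)*(k^2 - 5*k + 4) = k*(k - 4)*(k - 1)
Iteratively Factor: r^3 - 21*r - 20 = (r + 4)*(r^2 - 4*r - 5) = (r - 5)*(r + 4)*(r + 1)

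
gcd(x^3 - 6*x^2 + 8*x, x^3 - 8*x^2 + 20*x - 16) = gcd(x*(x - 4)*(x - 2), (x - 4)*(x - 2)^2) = x^2 - 6*x + 8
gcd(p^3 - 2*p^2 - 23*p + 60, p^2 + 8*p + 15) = p + 5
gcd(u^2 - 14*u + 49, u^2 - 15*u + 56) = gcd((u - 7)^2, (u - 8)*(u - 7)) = u - 7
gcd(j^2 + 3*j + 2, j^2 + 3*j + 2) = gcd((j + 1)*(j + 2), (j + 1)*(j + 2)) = j^2 + 3*j + 2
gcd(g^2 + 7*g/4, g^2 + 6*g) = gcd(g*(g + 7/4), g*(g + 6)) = g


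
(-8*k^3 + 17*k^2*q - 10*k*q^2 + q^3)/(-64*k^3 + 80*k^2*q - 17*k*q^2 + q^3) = (-k + q)/(-8*k + q)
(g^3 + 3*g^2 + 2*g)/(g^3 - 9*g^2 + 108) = g*(g^2 + 3*g + 2)/(g^3 - 9*g^2 + 108)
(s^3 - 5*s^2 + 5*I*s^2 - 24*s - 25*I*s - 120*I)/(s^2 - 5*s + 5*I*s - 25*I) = (s^2 - 5*s - 24)/(s - 5)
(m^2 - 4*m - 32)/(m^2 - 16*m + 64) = (m + 4)/(m - 8)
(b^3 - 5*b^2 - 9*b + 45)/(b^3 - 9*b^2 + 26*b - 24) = (b^2 - 2*b - 15)/(b^2 - 6*b + 8)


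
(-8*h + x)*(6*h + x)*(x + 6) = -48*h^2*x - 288*h^2 - 2*h*x^2 - 12*h*x + x^3 + 6*x^2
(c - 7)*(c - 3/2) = c^2 - 17*c/2 + 21/2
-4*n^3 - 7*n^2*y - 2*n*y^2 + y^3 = (-4*n + y)*(n + y)^2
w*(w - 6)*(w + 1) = w^3 - 5*w^2 - 6*w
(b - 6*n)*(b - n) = b^2 - 7*b*n + 6*n^2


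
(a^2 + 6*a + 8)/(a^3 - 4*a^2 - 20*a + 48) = (a + 2)/(a^2 - 8*a + 12)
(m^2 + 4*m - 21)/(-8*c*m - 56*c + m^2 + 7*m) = (3 - m)/(8*c - m)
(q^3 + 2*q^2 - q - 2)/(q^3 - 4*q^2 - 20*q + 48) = (q^3 + 2*q^2 - q - 2)/(q^3 - 4*q^2 - 20*q + 48)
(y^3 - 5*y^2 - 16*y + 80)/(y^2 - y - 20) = y - 4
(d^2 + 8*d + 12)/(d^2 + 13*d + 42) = (d + 2)/(d + 7)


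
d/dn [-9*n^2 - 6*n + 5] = -18*n - 6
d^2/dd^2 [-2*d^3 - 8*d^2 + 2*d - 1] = -12*d - 16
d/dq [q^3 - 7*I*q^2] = q*(3*q - 14*I)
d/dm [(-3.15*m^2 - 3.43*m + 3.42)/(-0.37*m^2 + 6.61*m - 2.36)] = (-22.0906*m^2 + 17.3988*m - 14.5114)/(0.1369*m^4 - 4.8914*m^3 + 45.4385*m^2 - 31.1992*m + 5.5696)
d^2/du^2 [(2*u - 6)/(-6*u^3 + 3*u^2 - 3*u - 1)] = 12*(-3*(u - 3)*(6*u^2 - 2*u + 1)^2 + (6*u^2 - 2*u + (u - 3)*(6*u - 1) + 1)*(6*u^3 - 3*u^2 + 3*u + 1))/(6*u^3 - 3*u^2 + 3*u + 1)^3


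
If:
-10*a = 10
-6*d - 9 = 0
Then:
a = -1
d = -3/2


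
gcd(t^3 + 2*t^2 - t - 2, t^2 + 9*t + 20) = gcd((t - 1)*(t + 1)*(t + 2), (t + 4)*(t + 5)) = 1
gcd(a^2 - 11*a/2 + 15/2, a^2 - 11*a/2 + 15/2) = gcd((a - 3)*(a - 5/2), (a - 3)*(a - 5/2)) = a^2 - 11*a/2 + 15/2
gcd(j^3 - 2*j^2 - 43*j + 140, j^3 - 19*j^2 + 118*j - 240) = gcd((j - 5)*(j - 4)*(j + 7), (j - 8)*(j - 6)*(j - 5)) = j - 5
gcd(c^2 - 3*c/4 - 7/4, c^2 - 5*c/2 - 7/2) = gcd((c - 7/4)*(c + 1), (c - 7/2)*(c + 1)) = c + 1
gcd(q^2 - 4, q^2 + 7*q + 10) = q + 2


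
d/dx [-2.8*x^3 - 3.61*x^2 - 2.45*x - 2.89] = -8.4*x^2 - 7.22*x - 2.45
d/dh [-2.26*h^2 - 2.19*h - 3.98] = -4.52*h - 2.19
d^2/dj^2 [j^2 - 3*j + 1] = 2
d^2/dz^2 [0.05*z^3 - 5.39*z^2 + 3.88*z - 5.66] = 0.3*z - 10.78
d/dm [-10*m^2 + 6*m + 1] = 6 - 20*m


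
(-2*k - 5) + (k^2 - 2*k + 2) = k^2 - 4*k - 3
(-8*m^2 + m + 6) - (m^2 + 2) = -9*m^2 + m + 4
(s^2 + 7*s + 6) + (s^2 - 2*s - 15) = 2*s^2 + 5*s - 9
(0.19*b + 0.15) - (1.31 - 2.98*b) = 3.17*b - 1.16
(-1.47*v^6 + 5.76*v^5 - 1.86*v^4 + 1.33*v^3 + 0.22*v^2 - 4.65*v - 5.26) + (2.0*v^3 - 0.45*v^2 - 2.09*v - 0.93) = -1.47*v^6 + 5.76*v^5 - 1.86*v^4 + 3.33*v^3 - 0.23*v^2 - 6.74*v - 6.19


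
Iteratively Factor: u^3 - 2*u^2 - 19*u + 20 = (u + 4)*(u^2 - 6*u + 5) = (u - 5)*(u + 4)*(u - 1)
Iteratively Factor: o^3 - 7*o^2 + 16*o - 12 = (o - 2)*(o^2 - 5*o + 6) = (o - 2)^2*(o - 3)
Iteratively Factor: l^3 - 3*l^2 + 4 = (l - 2)*(l^2 - l - 2) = (l - 2)*(l + 1)*(l - 2)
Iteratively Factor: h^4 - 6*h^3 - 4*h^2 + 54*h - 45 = (h - 3)*(h^3 - 3*h^2 - 13*h + 15) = (h - 3)*(h + 3)*(h^2 - 6*h + 5) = (h - 3)*(h - 1)*(h + 3)*(h - 5)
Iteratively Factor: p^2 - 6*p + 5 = (p - 5)*(p - 1)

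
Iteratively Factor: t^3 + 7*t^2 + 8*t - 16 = (t - 1)*(t^2 + 8*t + 16) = (t - 1)*(t + 4)*(t + 4)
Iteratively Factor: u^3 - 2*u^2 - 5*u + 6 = (u + 2)*(u^2 - 4*u + 3) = (u - 1)*(u + 2)*(u - 3)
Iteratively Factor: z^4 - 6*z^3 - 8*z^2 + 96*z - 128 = (z + 4)*(z^3 - 10*z^2 + 32*z - 32) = (z - 4)*(z + 4)*(z^2 - 6*z + 8) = (z - 4)*(z - 2)*(z + 4)*(z - 4)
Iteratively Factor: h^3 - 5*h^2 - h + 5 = (h + 1)*(h^2 - 6*h + 5) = (h - 1)*(h + 1)*(h - 5)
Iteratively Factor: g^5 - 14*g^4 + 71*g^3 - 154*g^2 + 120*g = (g - 3)*(g^4 - 11*g^3 + 38*g^2 - 40*g) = g*(g - 3)*(g^3 - 11*g^2 + 38*g - 40) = g*(g - 5)*(g - 3)*(g^2 - 6*g + 8) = g*(g - 5)*(g - 3)*(g - 2)*(g - 4)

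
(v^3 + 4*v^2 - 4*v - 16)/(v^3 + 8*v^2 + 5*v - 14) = (v^2 + 2*v - 8)/(v^2 + 6*v - 7)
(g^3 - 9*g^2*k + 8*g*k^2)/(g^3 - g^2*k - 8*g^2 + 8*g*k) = (g - 8*k)/(g - 8)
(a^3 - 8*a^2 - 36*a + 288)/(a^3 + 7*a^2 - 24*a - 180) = (a^2 - 14*a + 48)/(a^2 + a - 30)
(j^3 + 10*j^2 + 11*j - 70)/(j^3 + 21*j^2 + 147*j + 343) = (j^2 + 3*j - 10)/(j^2 + 14*j + 49)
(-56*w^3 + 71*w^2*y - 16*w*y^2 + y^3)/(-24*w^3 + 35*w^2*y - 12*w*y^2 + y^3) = (-7*w + y)/(-3*w + y)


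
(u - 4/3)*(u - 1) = u^2 - 7*u/3 + 4/3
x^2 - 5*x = x*(x - 5)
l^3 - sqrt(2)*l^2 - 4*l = l*(l - 2*sqrt(2))*(l + sqrt(2))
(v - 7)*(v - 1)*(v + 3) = v^3 - 5*v^2 - 17*v + 21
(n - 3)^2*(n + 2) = n^3 - 4*n^2 - 3*n + 18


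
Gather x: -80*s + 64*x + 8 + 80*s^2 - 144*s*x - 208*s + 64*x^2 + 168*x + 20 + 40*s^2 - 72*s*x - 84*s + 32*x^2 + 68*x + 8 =120*s^2 - 372*s + 96*x^2 + x*(300 - 216*s) + 36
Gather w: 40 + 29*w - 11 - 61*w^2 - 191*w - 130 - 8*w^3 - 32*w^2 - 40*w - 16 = -8*w^3 - 93*w^2 - 202*w - 117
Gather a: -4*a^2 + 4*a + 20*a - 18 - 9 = -4*a^2 + 24*a - 27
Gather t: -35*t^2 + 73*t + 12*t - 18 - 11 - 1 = -35*t^2 + 85*t - 30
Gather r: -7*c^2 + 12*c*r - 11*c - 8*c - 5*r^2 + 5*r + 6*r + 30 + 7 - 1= -7*c^2 - 19*c - 5*r^2 + r*(12*c + 11) + 36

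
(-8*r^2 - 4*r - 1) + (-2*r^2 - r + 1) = -10*r^2 - 5*r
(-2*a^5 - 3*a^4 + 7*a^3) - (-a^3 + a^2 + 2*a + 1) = -2*a^5 - 3*a^4 + 8*a^3 - a^2 - 2*a - 1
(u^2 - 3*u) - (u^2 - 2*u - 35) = 35 - u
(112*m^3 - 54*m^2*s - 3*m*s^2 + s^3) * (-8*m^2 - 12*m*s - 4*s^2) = -896*m^5 - 912*m^4*s + 224*m^3*s^2 + 244*m^2*s^3 - 4*s^5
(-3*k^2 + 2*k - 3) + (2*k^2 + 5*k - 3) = -k^2 + 7*k - 6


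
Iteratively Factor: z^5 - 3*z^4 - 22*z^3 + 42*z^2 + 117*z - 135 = (z + 3)*(z^4 - 6*z^3 - 4*z^2 + 54*z - 45) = (z - 5)*(z + 3)*(z^3 - z^2 - 9*z + 9) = (z - 5)*(z + 3)^2*(z^2 - 4*z + 3) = (z - 5)*(z - 3)*(z + 3)^2*(z - 1)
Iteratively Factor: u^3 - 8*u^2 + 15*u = (u - 5)*(u^2 - 3*u) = (u - 5)*(u - 3)*(u)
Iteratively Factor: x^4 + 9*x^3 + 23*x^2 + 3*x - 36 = (x - 1)*(x^3 + 10*x^2 + 33*x + 36) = (x - 1)*(x + 3)*(x^2 + 7*x + 12) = (x - 1)*(x + 3)^2*(x + 4)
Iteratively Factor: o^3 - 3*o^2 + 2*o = (o)*(o^2 - 3*o + 2) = o*(o - 1)*(o - 2)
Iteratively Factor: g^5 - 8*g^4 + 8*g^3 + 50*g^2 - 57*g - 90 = (g + 2)*(g^4 - 10*g^3 + 28*g^2 - 6*g - 45) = (g - 3)*(g + 2)*(g^3 - 7*g^2 + 7*g + 15) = (g - 3)^2*(g + 2)*(g^2 - 4*g - 5) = (g - 3)^2*(g + 1)*(g + 2)*(g - 5)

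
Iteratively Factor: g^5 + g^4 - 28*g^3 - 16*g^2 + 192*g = (g - 3)*(g^4 + 4*g^3 - 16*g^2 - 64*g) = (g - 3)*(g + 4)*(g^3 - 16*g) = g*(g - 3)*(g + 4)*(g^2 - 16) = g*(g - 4)*(g - 3)*(g + 4)*(g + 4)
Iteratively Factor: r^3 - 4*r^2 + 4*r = (r)*(r^2 - 4*r + 4) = r*(r - 2)*(r - 2)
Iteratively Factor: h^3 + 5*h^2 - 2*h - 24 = (h + 3)*(h^2 + 2*h - 8) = (h - 2)*(h + 3)*(h + 4)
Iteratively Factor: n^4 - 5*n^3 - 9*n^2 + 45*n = (n - 5)*(n^3 - 9*n) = (n - 5)*(n - 3)*(n^2 + 3*n) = (n - 5)*(n - 3)*(n + 3)*(n)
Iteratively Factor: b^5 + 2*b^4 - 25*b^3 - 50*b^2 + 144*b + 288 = (b + 3)*(b^4 - b^3 - 22*b^2 + 16*b + 96) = (b - 3)*(b + 3)*(b^3 + 2*b^2 - 16*b - 32) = (b - 4)*(b - 3)*(b + 3)*(b^2 + 6*b + 8) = (b - 4)*(b - 3)*(b + 3)*(b + 4)*(b + 2)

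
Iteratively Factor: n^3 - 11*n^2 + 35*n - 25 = (n - 1)*(n^2 - 10*n + 25) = (n - 5)*(n - 1)*(n - 5)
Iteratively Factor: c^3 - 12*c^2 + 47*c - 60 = (c - 5)*(c^2 - 7*c + 12) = (c - 5)*(c - 4)*(c - 3)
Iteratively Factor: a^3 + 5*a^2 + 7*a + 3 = (a + 3)*(a^2 + 2*a + 1) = (a + 1)*(a + 3)*(a + 1)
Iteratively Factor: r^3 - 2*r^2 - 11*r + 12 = (r - 4)*(r^2 + 2*r - 3) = (r - 4)*(r - 1)*(r + 3)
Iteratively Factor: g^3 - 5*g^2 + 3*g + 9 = (g - 3)*(g^2 - 2*g - 3) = (g - 3)*(g + 1)*(g - 3)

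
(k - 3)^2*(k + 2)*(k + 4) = k^4 - 19*k^2 + 6*k + 72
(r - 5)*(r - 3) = r^2 - 8*r + 15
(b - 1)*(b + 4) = b^2 + 3*b - 4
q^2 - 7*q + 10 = (q - 5)*(q - 2)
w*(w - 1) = w^2 - w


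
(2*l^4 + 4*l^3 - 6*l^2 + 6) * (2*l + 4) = 4*l^5 + 16*l^4 + 4*l^3 - 24*l^2 + 12*l + 24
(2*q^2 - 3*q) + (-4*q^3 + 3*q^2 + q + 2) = -4*q^3 + 5*q^2 - 2*q + 2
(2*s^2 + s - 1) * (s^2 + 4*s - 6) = 2*s^4 + 9*s^3 - 9*s^2 - 10*s + 6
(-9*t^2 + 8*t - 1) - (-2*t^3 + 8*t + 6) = 2*t^3 - 9*t^2 - 7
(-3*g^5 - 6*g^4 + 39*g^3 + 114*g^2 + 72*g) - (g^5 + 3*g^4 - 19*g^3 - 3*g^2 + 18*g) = -4*g^5 - 9*g^4 + 58*g^3 + 117*g^2 + 54*g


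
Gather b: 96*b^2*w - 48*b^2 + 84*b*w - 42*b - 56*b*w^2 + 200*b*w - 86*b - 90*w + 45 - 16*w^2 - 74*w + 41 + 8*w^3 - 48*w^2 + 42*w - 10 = b^2*(96*w - 48) + b*(-56*w^2 + 284*w - 128) + 8*w^3 - 64*w^2 - 122*w + 76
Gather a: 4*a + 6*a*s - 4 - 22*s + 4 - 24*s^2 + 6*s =a*(6*s + 4) - 24*s^2 - 16*s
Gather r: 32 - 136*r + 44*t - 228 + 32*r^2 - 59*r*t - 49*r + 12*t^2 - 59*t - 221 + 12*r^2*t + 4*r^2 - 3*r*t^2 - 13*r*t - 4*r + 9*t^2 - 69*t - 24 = r^2*(12*t + 36) + r*(-3*t^2 - 72*t - 189) + 21*t^2 - 84*t - 441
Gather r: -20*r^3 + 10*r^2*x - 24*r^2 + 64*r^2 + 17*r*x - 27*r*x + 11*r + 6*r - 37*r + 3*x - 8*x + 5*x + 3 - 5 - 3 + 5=-20*r^3 + r^2*(10*x + 40) + r*(-10*x - 20)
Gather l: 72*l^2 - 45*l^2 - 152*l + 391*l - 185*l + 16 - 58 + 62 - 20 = 27*l^2 + 54*l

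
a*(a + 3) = a^2 + 3*a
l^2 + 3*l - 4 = (l - 1)*(l + 4)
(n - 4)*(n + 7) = n^2 + 3*n - 28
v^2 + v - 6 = (v - 2)*(v + 3)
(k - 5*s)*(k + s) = k^2 - 4*k*s - 5*s^2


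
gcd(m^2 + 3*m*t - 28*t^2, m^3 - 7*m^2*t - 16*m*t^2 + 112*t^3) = -m + 4*t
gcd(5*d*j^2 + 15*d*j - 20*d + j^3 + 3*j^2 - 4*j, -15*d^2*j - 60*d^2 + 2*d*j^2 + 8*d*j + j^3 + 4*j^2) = 5*d*j + 20*d + j^2 + 4*j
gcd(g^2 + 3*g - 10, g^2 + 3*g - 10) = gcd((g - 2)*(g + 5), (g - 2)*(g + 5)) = g^2 + 3*g - 10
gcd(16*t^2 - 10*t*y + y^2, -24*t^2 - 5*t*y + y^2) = -8*t + y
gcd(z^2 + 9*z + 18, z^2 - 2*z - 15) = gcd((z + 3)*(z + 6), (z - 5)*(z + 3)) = z + 3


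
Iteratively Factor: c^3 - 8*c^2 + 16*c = (c)*(c^2 - 8*c + 16) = c*(c - 4)*(c - 4)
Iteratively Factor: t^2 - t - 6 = (t + 2)*(t - 3)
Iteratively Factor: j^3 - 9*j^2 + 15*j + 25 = (j - 5)*(j^2 - 4*j - 5) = (j - 5)^2*(j + 1)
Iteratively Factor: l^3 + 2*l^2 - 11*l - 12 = (l - 3)*(l^2 + 5*l + 4) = (l - 3)*(l + 4)*(l + 1)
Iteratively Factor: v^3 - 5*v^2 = (v - 5)*(v^2) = v*(v - 5)*(v)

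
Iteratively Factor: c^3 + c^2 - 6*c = (c + 3)*(c^2 - 2*c) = (c - 2)*(c + 3)*(c)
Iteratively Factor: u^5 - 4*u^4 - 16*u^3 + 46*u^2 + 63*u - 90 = (u - 1)*(u^4 - 3*u^3 - 19*u^2 + 27*u + 90) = (u - 1)*(u + 3)*(u^3 - 6*u^2 - u + 30) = (u - 1)*(u + 2)*(u + 3)*(u^2 - 8*u + 15) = (u - 5)*(u - 1)*(u + 2)*(u + 3)*(u - 3)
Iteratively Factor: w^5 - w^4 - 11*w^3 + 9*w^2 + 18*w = (w - 2)*(w^4 + w^3 - 9*w^2 - 9*w) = (w - 2)*(w + 3)*(w^3 - 2*w^2 - 3*w) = (w - 3)*(w - 2)*(w + 3)*(w^2 + w) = (w - 3)*(w - 2)*(w + 1)*(w + 3)*(w)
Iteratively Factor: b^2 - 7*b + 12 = (b - 3)*(b - 4)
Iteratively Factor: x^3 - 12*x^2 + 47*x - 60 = (x - 4)*(x^2 - 8*x + 15) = (x - 4)*(x - 3)*(x - 5)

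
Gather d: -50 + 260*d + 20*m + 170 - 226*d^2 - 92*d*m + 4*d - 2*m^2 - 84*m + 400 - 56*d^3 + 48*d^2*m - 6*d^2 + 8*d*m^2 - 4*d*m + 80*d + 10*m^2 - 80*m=-56*d^3 + d^2*(48*m - 232) + d*(8*m^2 - 96*m + 344) + 8*m^2 - 144*m + 520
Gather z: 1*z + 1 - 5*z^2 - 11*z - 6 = -5*z^2 - 10*z - 5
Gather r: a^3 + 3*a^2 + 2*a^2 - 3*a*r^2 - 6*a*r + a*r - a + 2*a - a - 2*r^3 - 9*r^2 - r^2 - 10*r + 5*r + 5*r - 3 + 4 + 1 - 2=a^3 + 5*a^2 - 5*a*r - 2*r^3 + r^2*(-3*a - 10)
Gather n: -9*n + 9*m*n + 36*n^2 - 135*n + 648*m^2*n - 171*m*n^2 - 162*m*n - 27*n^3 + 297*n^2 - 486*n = -27*n^3 + n^2*(333 - 171*m) + n*(648*m^2 - 153*m - 630)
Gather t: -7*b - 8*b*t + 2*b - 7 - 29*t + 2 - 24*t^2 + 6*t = -5*b - 24*t^2 + t*(-8*b - 23) - 5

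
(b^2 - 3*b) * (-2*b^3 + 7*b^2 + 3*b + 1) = -2*b^5 + 13*b^4 - 18*b^3 - 8*b^2 - 3*b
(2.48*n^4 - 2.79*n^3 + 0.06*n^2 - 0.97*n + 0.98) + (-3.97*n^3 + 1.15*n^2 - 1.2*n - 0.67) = 2.48*n^4 - 6.76*n^3 + 1.21*n^2 - 2.17*n + 0.31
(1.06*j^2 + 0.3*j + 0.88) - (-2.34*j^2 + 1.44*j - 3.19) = 3.4*j^2 - 1.14*j + 4.07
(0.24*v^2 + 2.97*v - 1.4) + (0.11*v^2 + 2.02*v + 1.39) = 0.35*v^2 + 4.99*v - 0.01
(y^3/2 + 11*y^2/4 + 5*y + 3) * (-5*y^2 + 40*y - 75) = -5*y^5/2 + 25*y^4/4 + 95*y^3/2 - 85*y^2/4 - 255*y - 225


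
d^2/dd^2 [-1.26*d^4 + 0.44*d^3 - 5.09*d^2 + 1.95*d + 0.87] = -15.12*d^2 + 2.64*d - 10.18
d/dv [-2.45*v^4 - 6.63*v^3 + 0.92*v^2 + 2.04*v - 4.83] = -9.8*v^3 - 19.89*v^2 + 1.84*v + 2.04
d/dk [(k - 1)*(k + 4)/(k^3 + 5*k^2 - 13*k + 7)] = (-k^2 - 8*k - 31)/(k^4 + 12*k^3 + 22*k^2 - 84*k + 49)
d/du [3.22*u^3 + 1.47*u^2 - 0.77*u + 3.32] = 9.66*u^2 + 2.94*u - 0.77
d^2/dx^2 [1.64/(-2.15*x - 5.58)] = -15.1618/(2.15*x + 5.58)^3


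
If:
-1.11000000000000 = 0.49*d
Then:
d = -2.27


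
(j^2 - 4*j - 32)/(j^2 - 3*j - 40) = (j + 4)/(j + 5)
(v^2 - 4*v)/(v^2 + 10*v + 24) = v*(v - 4)/(v^2 + 10*v + 24)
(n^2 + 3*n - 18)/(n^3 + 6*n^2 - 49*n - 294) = (n - 3)/(n^2 - 49)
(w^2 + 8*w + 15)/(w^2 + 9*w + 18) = (w + 5)/(w + 6)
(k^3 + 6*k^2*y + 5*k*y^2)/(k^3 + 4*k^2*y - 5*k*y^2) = (-k - y)/(-k + y)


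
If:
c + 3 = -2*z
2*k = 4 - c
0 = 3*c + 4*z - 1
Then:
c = 7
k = -3/2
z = -5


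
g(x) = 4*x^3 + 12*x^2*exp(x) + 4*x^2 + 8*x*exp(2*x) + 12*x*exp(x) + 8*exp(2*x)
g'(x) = 12*x^2*exp(x) + 12*x^2 + 16*x*exp(2*x) + 36*x*exp(x) + 8*x + 24*exp(2*x) + 12*exp(x)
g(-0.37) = 0.82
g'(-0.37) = 7.53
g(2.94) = 14043.73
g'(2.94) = 29737.07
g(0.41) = 37.01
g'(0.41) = 118.05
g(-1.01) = -0.01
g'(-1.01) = 0.79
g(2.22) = 3037.09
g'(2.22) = 6513.57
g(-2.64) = -42.08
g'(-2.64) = 62.46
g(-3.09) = -76.33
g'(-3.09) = 90.50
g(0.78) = 108.44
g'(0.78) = 290.50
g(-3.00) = -68.45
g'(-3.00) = 84.54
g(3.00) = 15946.04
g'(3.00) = 33758.38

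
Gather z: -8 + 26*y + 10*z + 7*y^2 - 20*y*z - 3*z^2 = 7*y^2 + 26*y - 3*z^2 + z*(10 - 20*y) - 8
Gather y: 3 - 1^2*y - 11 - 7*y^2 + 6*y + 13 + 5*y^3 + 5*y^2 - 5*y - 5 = 5*y^3 - 2*y^2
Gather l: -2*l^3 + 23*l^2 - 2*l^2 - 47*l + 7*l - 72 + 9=-2*l^3 + 21*l^2 - 40*l - 63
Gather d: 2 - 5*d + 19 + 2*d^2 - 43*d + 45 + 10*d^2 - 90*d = 12*d^2 - 138*d + 66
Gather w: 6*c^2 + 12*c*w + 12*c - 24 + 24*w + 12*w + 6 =6*c^2 + 12*c + w*(12*c + 36) - 18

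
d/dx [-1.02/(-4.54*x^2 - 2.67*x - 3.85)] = (-9.2616*x - 2.7234)/(4.54*x^2 + 2.67*x + 3.85)^2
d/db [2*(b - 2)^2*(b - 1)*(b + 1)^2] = 2*b*(5*b^3 - 12*b^2 - 3*b + 14)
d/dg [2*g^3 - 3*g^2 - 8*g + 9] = 6*g^2 - 6*g - 8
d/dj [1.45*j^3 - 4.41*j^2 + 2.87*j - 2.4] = 4.35*j^2 - 8.82*j + 2.87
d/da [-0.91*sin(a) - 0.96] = -0.91*cos(a)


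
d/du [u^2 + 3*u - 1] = 2*u + 3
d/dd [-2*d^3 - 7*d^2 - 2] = 2*d*(-3*d - 7)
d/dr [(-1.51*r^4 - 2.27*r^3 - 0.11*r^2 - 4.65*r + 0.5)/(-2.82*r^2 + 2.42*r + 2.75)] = (8.5164*r^5 - 4.5612*r^4 - 27.5968*r^3 - 32.1067*r^2 + 2.215*r - 13.9975)/(7.9524*r^4 - 13.6488*r^3 - 9.6536*r^2 + 13.31*r + 7.5625)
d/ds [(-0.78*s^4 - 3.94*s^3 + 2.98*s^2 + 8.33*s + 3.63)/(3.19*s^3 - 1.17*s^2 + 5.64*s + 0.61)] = (-2.4882*s^6 + 1.8252*s^5 - 18.094*s^4 - 99.4918*s^3 - 15.396*s^2 + 12.1298*s - 15.3919)/(10.1761*s^6 - 7.4646*s^5 + 37.3521*s^4 - 9.3058*s^3 + 30.3822*s^2 + 6.8808*s + 0.3721)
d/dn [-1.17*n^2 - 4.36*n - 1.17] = -2.34*n - 4.36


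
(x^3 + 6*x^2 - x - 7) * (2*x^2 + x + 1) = 2*x^5 + 13*x^4 + 5*x^3 - 9*x^2 - 8*x - 7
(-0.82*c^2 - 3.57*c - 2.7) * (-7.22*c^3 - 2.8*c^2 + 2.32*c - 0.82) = 5.9204*c^5 + 28.0714*c^4 + 27.5876*c^3 - 0.0499999999999989*c^2 - 3.3366*c + 2.214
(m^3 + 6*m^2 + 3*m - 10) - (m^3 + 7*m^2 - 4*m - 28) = -m^2 + 7*m + 18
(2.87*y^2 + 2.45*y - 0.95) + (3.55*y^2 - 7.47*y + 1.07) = 6.42*y^2 - 5.02*y + 0.12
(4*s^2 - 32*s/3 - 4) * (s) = 4*s^3 - 32*s^2/3 - 4*s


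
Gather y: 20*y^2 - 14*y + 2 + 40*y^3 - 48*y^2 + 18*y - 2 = 40*y^3 - 28*y^2 + 4*y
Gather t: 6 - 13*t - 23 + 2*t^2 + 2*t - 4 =2*t^2 - 11*t - 21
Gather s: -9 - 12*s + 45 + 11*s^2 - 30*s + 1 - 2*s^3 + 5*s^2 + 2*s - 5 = -2*s^3 + 16*s^2 - 40*s + 32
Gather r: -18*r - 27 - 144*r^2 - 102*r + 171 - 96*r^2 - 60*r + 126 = -240*r^2 - 180*r + 270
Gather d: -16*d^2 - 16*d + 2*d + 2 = -16*d^2 - 14*d + 2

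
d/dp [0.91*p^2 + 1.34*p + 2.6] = 1.82*p + 1.34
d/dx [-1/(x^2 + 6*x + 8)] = 2*(x + 3)/(x^2 + 6*x + 8)^2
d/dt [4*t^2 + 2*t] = 8*t + 2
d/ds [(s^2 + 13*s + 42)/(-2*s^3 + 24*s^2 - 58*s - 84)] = (s^4 + 26*s^3 - 59*s^2 - 1092*s + 672)/(2*(s^6 - 24*s^5 + 202*s^4 - 612*s^3 - 167*s^2 + 2436*s + 1764))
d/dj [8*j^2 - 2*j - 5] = 16*j - 2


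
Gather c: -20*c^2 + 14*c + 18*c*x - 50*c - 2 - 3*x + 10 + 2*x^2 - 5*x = -20*c^2 + c*(18*x - 36) + 2*x^2 - 8*x + 8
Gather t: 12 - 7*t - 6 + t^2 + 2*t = t^2 - 5*t + 6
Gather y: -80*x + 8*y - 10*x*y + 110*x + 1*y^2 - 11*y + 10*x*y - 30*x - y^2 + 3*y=0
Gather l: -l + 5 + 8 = 13 - l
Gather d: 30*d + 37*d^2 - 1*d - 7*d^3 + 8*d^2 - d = -7*d^3 + 45*d^2 + 28*d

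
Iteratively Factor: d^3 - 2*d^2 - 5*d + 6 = (d - 1)*(d^2 - d - 6) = (d - 3)*(d - 1)*(d + 2)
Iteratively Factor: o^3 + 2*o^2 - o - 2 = (o - 1)*(o^2 + 3*o + 2) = (o - 1)*(o + 1)*(o + 2)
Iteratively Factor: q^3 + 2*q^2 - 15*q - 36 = (q + 3)*(q^2 - q - 12) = (q - 4)*(q + 3)*(q + 3)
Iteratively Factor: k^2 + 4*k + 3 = (k + 1)*(k + 3)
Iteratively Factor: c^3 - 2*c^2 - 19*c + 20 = (c + 4)*(c^2 - 6*c + 5) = (c - 5)*(c + 4)*(c - 1)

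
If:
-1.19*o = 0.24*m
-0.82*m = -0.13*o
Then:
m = 0.00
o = 0.00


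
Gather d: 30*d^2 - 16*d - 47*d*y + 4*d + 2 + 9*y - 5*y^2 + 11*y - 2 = 30*d^2 + d*(-47*y - 12) - 5*y^2 + 20*y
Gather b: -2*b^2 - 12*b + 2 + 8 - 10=-2*b^2 - 12*b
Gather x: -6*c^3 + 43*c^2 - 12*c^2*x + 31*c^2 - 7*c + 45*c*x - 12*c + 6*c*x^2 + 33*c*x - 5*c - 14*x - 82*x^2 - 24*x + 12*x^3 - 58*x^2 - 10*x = -6*c^3 + 74*c^2 - 24*c + 12*x^3 + x^2*(6*c - 140) + x*(-12*c^2 + 78*c - 48)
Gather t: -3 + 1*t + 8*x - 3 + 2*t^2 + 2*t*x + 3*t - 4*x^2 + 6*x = 2*t^2 + t*(2*x + 4) - 4*x^2 + 14*x - 6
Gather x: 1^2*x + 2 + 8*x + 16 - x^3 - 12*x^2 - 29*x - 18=-x^3 - 12*x^2 - 20*x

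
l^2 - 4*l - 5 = (l - 5)*(l + 1)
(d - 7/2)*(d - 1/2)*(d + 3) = d^3 - d^2 - 41*d/4 + 21/4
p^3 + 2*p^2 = p^2*(p + 2)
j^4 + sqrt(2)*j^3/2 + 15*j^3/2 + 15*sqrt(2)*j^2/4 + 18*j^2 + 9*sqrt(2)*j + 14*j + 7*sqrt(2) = (j + 2)^2*(j + 7/2)*(j + sqrt(2)/2)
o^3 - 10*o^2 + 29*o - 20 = (o - 5)*(o - 4)*(o - 1)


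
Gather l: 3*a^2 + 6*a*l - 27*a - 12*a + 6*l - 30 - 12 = 3*a^2 - 39*a + l*(6*a + 6) - 42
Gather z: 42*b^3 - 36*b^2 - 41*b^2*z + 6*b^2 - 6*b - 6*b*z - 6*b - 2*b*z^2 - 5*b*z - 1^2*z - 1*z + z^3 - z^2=42*b^3 - 30*b^2 - 12*b + z^3 + z^2*(-2*b - 1) + z*(-41*b^2 - 11*b - 2)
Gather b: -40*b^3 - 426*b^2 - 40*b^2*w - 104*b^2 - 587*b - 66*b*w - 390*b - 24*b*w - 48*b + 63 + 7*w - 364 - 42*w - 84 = -40*b^3 + b^2*(-40*w - 530) + b*(-90*w - 1025) - 35*w - 385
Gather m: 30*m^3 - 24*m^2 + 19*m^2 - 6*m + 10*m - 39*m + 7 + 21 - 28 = 30*m^3 - 5*m^2 - 35*m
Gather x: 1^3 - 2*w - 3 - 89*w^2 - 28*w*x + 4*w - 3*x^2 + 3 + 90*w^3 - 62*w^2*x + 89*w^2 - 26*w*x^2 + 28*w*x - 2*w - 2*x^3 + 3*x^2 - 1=90*w^3 - 62*w^2*x - 26*w*x^2 - 2*x^3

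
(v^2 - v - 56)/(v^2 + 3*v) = (v^2 - v - 56)/(v*(v + 3))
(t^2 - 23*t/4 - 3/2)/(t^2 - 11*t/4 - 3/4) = (t - 6)/(t - 3)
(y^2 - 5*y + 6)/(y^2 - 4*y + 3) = (y - 2)/(y - 1)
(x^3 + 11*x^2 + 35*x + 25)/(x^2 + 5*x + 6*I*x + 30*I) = (x^2 + 6*x + 5)/(x + 6*I)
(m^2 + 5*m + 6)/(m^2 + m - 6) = (m + 2)/(m - 2)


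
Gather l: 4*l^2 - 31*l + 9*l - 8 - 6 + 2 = 4*l^2 - 22*l - 12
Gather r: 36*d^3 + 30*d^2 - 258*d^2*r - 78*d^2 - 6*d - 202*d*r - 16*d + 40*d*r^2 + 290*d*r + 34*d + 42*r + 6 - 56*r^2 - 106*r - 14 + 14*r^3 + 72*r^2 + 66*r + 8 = 36*d^3 - 48*d^2 + 12*d + 14*r^3 + r^2*(40*d + 16) + r*(-258*d^2 + 88*d + 2)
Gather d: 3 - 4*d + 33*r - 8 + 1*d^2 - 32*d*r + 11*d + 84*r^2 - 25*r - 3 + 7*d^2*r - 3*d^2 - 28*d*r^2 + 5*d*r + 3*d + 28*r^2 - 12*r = d^2*(7*r - 2) + d*(-28*r^2 - 27*r + 10) + 112*r^2 - 4*r - 8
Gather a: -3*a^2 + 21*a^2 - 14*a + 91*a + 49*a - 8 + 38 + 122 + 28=18*a^2 + 126*a + 180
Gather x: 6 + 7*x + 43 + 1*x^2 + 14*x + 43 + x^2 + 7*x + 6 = 2*x^2 + 28*x + 98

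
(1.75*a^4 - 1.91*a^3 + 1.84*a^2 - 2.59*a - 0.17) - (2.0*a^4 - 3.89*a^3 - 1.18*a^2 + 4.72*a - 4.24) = -0.25*a^4 + 1.98*a^3 + 3.02*a^2 - 7.31*a + 4.07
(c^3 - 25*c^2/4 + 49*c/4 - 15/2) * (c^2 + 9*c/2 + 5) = c^5 - 7*c^4/4 - 87*c^3/8 + 131*c^2/8 + 55*c/2 - 75/2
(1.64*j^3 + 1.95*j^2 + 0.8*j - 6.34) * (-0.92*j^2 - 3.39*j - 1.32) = -1.5088*j^5 - 7.3536*j^4 - 9.5113*j^3 + 0.5468*j^2 + 20.4366*j + 8.3688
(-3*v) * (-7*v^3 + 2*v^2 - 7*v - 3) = 21*v^4 - 6*v^3 + 21*v^2 + 9*v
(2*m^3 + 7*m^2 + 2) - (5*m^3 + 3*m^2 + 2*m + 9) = -3*m^3 + 4*m^2 - 2*m - 7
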